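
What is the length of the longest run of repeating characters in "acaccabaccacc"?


Input: "acaccabaccacc"
Scanning for longest run:
  Position 1 ('c'): new char, reset run to 1
  Position 2 ('a'): new char, reset run to 1
  Position 3 ('c'): new char, reset run to 1
  Position 4 ('c'): continues run of 'c', length=2
  Position 5 ('a'): new char, reset run to 1
  Position 6 ('b'): new char, reset run to 1
  Position 7 ('a'): new char, reset run to 1
  Position 8 ('c'): new char, reset run to 1
  Position 9 ('c'): continues run of 'c', length=2
  Position 10 ('a'): new char, reset run to 1
  Position 11 ('c'): new char, reset run to 1
  Position 12 ('c'): continues run of 'c', length=2
Longest run: 'c' with length 2

2


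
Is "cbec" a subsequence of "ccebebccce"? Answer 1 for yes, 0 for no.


Check if "cbec" is a subsequence of "ccebebccce"
Greedy scan:
  Position 0 ('c'): matches sub[0] = 'c'
  Position 1 ('c'): no match needed
  Position 2 ('e'): no match needed
  Position 3 ('b'): matches sub[1] = 'b'
  Position 4 ('e'): matches sub[2] = 'e'
  Position 5 ('b'): no match needed
  Position 6 ('c'): matches sub[3] = 'c'
  Position 7 ('c'): no match needed
  Position 8 ('c'): no match needed
  Position 9 ('e'): no match needed
All 4 characters matched => is a subsequence

1


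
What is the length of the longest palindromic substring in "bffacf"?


Input: "bffacf"
Checking substrings for palindromes:
  [1:3] "ff" (len 2) => palindrome
Longest palindromic substring: "ff" with length 2

2


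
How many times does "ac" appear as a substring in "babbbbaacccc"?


Searching for "ac" in "babbbbaacccc"
Scanning each position:
  Position 0: "ba" => no
  Position 1: "ab" => no
  Position 2: "bb" => no
  Position 3: "bb" => no
  Position 4: "bb" => no
  Position 5: "ba" => no
  Position 6: "aa" => no
  Position 7: "ac" => MATCH
  Position 8: "cc" => no
  Position 9: "cc" => no
  Position 10: "cc" => no
Total occurrences: 1

1


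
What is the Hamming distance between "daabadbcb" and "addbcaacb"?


Comparing "daabadbcb" and "addbcaacb" position by position:
  Position 0: 'd' vs 'a' => differ
  Position 1: 'a' vs 'd' => differ
  Position 2: 'a' vs 'd' => differ
  Position 3: 'b' vs 'b' => same
  Position 4: 'a' vs 'c' => differ
  Position 5: 'd' vs 'a' => differ
  Position 6: 'b' vs 'a' => differ
  Position 7: 'c' vs 'c' => same
  Position 8: 'b' vs 'b' => same
Total differences (Hamming distance): 6

6


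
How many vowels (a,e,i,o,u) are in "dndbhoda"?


Input: dndbhoda
Checking each character:
  'd' at position 0: consonant
  'n' at position 1: consonant
  'd' at position 2: consonant
  'b' at position 3: consonant
  'h' at position 4: consonant
  'o' at position 5: vowel (running total: 1)
  'd' at position 6: consonant
  'a' at position 7: vowel (running total: 2)
Total vowels: 2

2


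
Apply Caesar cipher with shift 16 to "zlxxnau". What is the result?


Caesar cipher: shift "zlxxnau" by 16
  'z' (pos 25) + 16 = pos 15 = 'p'
  'l' (pos 11) + 16 = pos 1 = 'b'
  'x' (pos 23) + 16 = pos 13 = 'n'
  'x' (pos 23) + 16 = pos 13 = 'n'
  'n' (pos 13) + 16 = pos 3 = 'd'
  'a' (pos 0) + 16 = pos 16 = 'q'
  'u' (pos 20) + 16 = pos 10 = 'k'
Result: pbnndqk

pbnndqk


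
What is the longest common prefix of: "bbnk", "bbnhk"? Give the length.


Words: bbnk, bbnhk
  Position 0: all 'b' => match
  Position 1: all 'b' => match
  Position 2: all 'n' => match
  Position 3: ('k', 'h') => mismatch, stop
LCP = "bbn" (length 3)

3


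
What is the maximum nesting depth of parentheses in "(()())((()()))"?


Input: "(()())((()()))"
Tracking depth:
  Position 0 '(': depth becomes 1
  Position 1 '(': depth becomes 2
  Position 2 ')': depth becomes 1
  Position 3 '(': depth becomes 2
  Position 4 ')': depth becomes 1
  Position 5 ')': depth becomes 0
  Position 6 '(': depth becomes 1
  Position 7 '(': depth becomes 2
  Position 8 '(': depth becomes 3
  Position 9 ')': depth becomes 2
  Position 10 '(': depth becomes 3
  Position 11 ')': depth becomes 2
  Position 12 ')': depth becomes 1
  Position 13 ')': depth becomes 0
Maximum depth reached: 3

3


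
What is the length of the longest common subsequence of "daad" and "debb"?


LCS of "daad" and "debb"
DP table:
           d    e    b    b
      0    0    0    0    0
  d   0    1    1    1    1
  a   0    1    1    1    1
  a   0    1    1    1    1
  d   0    1    1    1    1
LCS length = dp[4][4] = 1

1


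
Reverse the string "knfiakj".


Input: knfiakj
Reading characters right to left:
  Position 6: 'j'
  Position 5: 'k'
  Position 4: 'a'
  Position 3: 'i'
  Position 2: 'f'
  Position 1: 'n'
  Position 0: 'k'
Reversed: jkaifnk

jkaifnk


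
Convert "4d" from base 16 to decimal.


Input: "4d" in base 16
Positional expansion:
  Digit '4' (value 4) x 16^1 = 64
  Digit 'd' (value 13) x 16^0 = 13
Sum = 77

77


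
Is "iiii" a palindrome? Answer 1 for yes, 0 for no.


Input: iiii
Reversed: iiii
  Compare pos 0 ('i') with pos 3 ('i'): match
  Compare pos 1 ('i') with pos 2 ('i'): match
Result: palindrome

1


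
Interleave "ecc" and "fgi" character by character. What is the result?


Interleaving "ecc" and "fgi":
  Position 0: 'e' from first, 'f' from second => "ef"
  Position 1: 'c' from first, 'g' from second => "cg"
  Position 2: 'c' from first, 'i' from second => "ci"
Result: efcgci

efcgci


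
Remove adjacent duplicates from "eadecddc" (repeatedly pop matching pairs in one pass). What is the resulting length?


Input: eadecddc
Stack-based adjacent duplicate removal:
  Read 'e': push. Stack: e
  Read 'a': push. Stack: ea
  Read 'd': push. Stack: ead
  Read 'e': push. Stack: eade
  Read 'c': push. Stack: eadec
  Read 'd': push. Stack: eadecd
  Read 'd': matches stack top 'd' => pop. Stack: eadec
  Read 'c': matches stack top 'c' => pop. Stack: eade
Final stack: "eade" (length 4)

4


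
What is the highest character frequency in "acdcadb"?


Input: acdcadb
Character counts:
  'a': 2
  'b': 1
  'c': 2
  'd': 2
Maximum frequency: 2

2


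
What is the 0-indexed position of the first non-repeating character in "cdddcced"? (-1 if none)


Input: cdddcced
Character frequencies:
  'c': 3
  'd': 4
  'e': 1
Scanning left to right for freq == 1:
  Position 0 ('c'): freq=3, skip
  Position 1 ('d'): freq=4, skip
  Position 2 ('d'): freq=4, skip
  Position 3 ('d'): freq=4, skip
  Position 4 ('c'): freq=3, skip
  Position 5 ('c'): freq=3, skip
  Position 6 ('e'): unique! => answer = 6

6


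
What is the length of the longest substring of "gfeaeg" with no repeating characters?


Input: "gfeaeg"
Sliding window (track last position of each char):
  Position 0 ('g'): window [0,0] length 1 -- new best
  Position 1 ('f'): window [0,1] length 2 -- new best
  Position 2 ('e'): window [0,2] length 3 -- new best
  Position 3 ('a'): window [0,3] length 4 -- new best
  Position 4 ('e'): repeat (last at 2), move window start to 3
  Position 4 ('e'): window [3,4] length 2
  Position 5 ('g'): window [3,5] length 3
Longest substring with no repeats: "gfea" with length 4

4


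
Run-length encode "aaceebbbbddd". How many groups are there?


Input: aaceebbbbddd
Scanning for consecutive runs:
  Group 1: 'a' x 2 (positions 0-1)
  Group 2: 'c' x 1 (positions 2-2)
  Group 3: 'e' x 2 (positions 3-4)
  Group 4: 'b' x 4 (positions 5-8)
  Group 5: 'd' x 3 (positions 9-11)
Total groups: 5

5


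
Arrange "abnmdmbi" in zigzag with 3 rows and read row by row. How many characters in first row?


Zigzag "abnmdmbi" into 3 rows:
Placing characters:
  'a' => row 0
  'b' => row 1
  'n' => row 2
  'm' => row 1
  'd' => row 0
  'm' => row 1
  'b' => row 2
  'i' => row 1
Rows:
  Row 0: "ad"
  Row 1: "bmmi"
  Row 2: "nb"
First row length: 2

2


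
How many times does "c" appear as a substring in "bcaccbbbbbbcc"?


Searching for "c" in "bcaccbbbbbbcc"
Scanning each position:
  Position 0: "b" => no
  Position 1: "c" => MATCH
  Position 2: "a" => no
  Position 3: "c" => MATCH
  Position 4: "c" => MATCH
  Position 5: "b" => no
  Position 6: "b" => no
  Position 7: "b" => no
  Position 8: "b" => no
  Position 9: "b" => no
  Position 10: "b" => no
  Position 11: "c" => MATCH
  Position 12: "c" => MATCH
Total occurrences: 5

5


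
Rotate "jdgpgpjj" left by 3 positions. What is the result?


Input: "jdgpgpjj", rotate left by 3
First 3 characters: "jdg"
Remaining characters: "pgpjj"
Concatenate remaining + first: "pgpjj" + "jdg" = "pgpjjjdg"

pgpjjjdg


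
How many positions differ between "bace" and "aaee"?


Comparing "bace" and "aaee" position by position:
  Position 0: 'b' vs 'a' => DIFFER
  Position 1: 'a' vs 'a' => same
  Position 2: 'c' vs 'e' => DIFFER
  Position 3: 'e' vs 'e' => same
Positions that differ: 2

2


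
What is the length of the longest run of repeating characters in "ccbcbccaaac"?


Input: "ccbcbccaaac"
Scanning for longest run:
  Position 1 ('c'): continues run of 'c', length=2
  Position 2 ('b'): new char, reset run to 1
  Position 3 ('c'): new char, reset run to 1
  Position 4 ('b'): new char, reset run to 1
  Position 5 ('c'): new char, reset run to 1
  Position 6 ('c'): continues run of 'c', length=2
  Position 7 ('a'): new char, reset run to 1
  Position 8 ('a'): continues run of 'a', length=2
  Position 9 ('a'): continues run of 'a', length=3
  Position 10 ('c'): new char, reset run to 1
Longest run: 'a' with length 3

3


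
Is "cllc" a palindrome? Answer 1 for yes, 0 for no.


Input: cllc
Reversed: cllc
  Compare pos 0 ('c') with pos 3 ('c'): match
  Compare pos 1 ('l') with pos 2 ('l'): match
Result: palindrome

1


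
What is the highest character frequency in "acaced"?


Input: acaced
Character counts:
  'a': 2
  'c': 2
  'd': 1
  'e': 1
Maximum frequency: 2

2


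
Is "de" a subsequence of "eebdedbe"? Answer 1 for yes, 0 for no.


Check if "de" is a subsequence of "eebdedbe"
Greedy scan:
  Position 0 ('e'): no match needed
  Position 1 ('e'): no match needed
  Position 2 ('b'): no match needed
  Position 3 ('d'): matches sub[0] = 'd'
  Position 4 ('e'): matches sub[1] = 'e'
  Position 5 ('d'): no match needed
  Position 6 ('b'): no match needed
  Position 7 ('e'): no match needed
All 2 characters matched => is a subsequence

1


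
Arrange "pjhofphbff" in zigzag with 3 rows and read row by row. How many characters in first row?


Zigzag "pjhofphbff" into 3 rows:
Placing characters:
  'p' => row 0
  'j' => row 1
  'h' => row 2
  'o' => row 1
  'f' => row 0
  'p' => row 1
  'h' => row 2
  'b' => row 1
  'f' => row 0
  'f' => row 1
Rows:
  Row 0: "pff"
  Row 1: "jopbf"
  Row 2: "hh"
First row length: 3

3


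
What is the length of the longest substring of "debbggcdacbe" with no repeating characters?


Input: "debbggcdacbe"
Sliding window (track last position of each char):
  Position 0 ('d'): window [0,0] length 1 -- new best
  Position 1 ('e'): window [0,1] length 2 -- new best
  Position 2 ('b'): window [0,2] length 3 -- new best
  Position 3 ('b'): repeat (last at 2), move window start to 3
  Position 3 ('b'): window [3,3] length 1
  Position 4 ('g'): window [3,4] length 2
  Position 5 ('g'): repeat (last at 4), move window start to 5
  Position 5 ('g'): window [5,5] length 1
  Position 6 ('c'): window [5,6] length 2
  Position 7 ('d'): window [5,7] length 3
  Position 8 ('a'): window [5,8] length 4 -- new best
  Position 9 ('c'): repeat (last at 6), move window start to 7
  Position 9 ('c'): window [7,9] length 3
  Position 10 ('b'): window [7,10] length 4
  Position 11 ('e'): window [7,11] length 5 -- new best
Longest substring with no repeats: "dacbe" with length 5

5


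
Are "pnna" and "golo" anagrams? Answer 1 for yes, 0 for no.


Strings: "pnna", "golo"
Sorted first:  annp
Sorted second: gloo
Differ at position 0: 'a' vs 'g' => not anagrams

0


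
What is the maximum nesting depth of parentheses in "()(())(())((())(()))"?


Input: "()(())(())((())(()))"
Tracking depth:
  Position 0 '(': depth becomes 1
  Position 1 ')': depth becomes 0
  Position 2 '(': depth becomes 1
  Position 3 '(': depth becomes 2
  Position 4 ')': depth becomes 1
  Position 5 ')': depth becomes 0
  Position 6 '(': depth becomes 1
  Position 7 '(': depth becomes 2
  Position 8 ')': depth becomes 1
  Position 9 ')': depth becomes 0
  Position 10 '(': depth becomes 1
  Position 11 '(': depth becomes 2
  Position 12 '(': depth becomes 3
  Position 13 ')': depth becomes 2
  Position 14 ')': depth becomes 1
  Position 15 '(': depth becomes 2
  Position 16 '(': depth becomes 3
  Position 17 ')': depth becomes 2
  Position 18 ')': depth becomes 1
  Position 19 ')': depth becomes 0
Maximum depth reached: 3

3


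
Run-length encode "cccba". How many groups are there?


Input: cccba
Scanning for consecutive runs:
  Group 1: 'c' x 3 (positions 0-2)
  Group 2: 'b' x 1 (positions 3-3)
  Group 3: 'a' x 1 (positions 4-4)
Total groups: 3

3


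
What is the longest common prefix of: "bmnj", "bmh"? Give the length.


Words: bmnj, bmh
  Position 0: all 'b' => match
  Position 1: all 'm' => match
  Position 2: ('n', 'h') => mismatch, stop
LCP = "bm" (length 2)

2


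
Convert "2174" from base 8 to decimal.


Input: "2174" in base 8
Positional expansion:
  Digit '2' (value 2) x 8^3 = 1024
  Digit '1' (value 1) x 8^2 = 64
  Digit '7' (value 7) x 8^1 = 56
  Digit '4' (value 4) x 8^0 = 4
Sum = 1148

1148


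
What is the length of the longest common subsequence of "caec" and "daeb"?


LCS of "caec" and "daeb"
DP table:
           d    a    e    b
      0    0    0    0    0
  c   0    0    0    0    0
  a   0    0    1    1    1
  e   0    0    1    2    2
  c   0    0    1    2    2
LCS length = dp[4][4] = 2

2


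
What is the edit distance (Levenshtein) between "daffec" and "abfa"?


Computing edit distance: "daffec" -> "abfa"
DP table:
           a    b    f    a
      0    1    2    3    4
  d   1    1    2    3    4
  a   2    1    2    3    3
  f   3    2    2    2    3
  f   4    3    3    2    3
  e   5    4    4    3    3
  c   6    5    5    4    4
Edit distance = dp[6][4] = 4

4


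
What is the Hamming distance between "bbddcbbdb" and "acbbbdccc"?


Comparing "bbddcbbdb" and "acbbbdccc" position by position:
  Position 0: 'b' vs 'a' => differ
  Position 1: 'b' vs 'c' => differ
  Position 2: 'd' vs 'b' => differ
  Position 3: 'd' vs 'b' => differ
  Position 4: 'c' vs 'b' => differ
  Position 5: 'b' vs 'd' => differ
  Position 6: 'b' vs 'c' => differ
  Position 7: 'd' vs 'c' => differ
  Position 8: 'b' vs 'c' => differ
Total differences (Hamming distance): 9

9


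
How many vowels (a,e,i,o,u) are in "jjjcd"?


Input: jjjcd
Checking each character:
  'j' at position 0: consonant
  'j' at position 1: consonant
  'j' at position 2: consonant
  'c' at position 3: consonant
  'd' at position 4: consonant
Total vowels: 0

0


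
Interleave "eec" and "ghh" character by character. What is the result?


Interleaving "eec" and "ghh":
  Position 0: 'e' from first, 'g' from second => "eg"
  Position 1: 'e' from first, 'h' from second => "eh"
  Position 2: 'c' from first, 'h' from second => "ch"
Result: egehch

egehch


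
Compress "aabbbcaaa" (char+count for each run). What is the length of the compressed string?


Input: aabbbcaaa
Runs:
  'a' x 2 => "a2"
  'b' x 3 => "b3"
  'c' x 1 => "c1"
  'a' x 3 => "a3"
Compressed: "a2b3c1a3"
Compressed length: 8

8


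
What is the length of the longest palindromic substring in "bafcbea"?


Input: "bafcbea"
Checking substrings for palindromes:
  No multi-char palindromic substrings found
Longest palindromic substring: "b" with length 1

1


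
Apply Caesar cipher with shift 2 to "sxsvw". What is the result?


Caesar cipher: shift "sxsvw" by 2
  's' (pos 18) + 2 = pos 20 = 'u'
  'x' (pos 23) + 2 = pos 25 = 'z'
  's' (pos 18) + 2 = pos 20 = 'u'
  'v' (pos 21) + 2 = pos 23 = 'x'
  'w' (pos 22) + 2 = pos 24 = 'y'
Result: uzuxy

uzuxy


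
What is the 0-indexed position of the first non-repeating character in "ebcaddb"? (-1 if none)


Input: ebcaddb
Character frequencies:
  'a': 1
  'b': 2
  'c': 1
  'd': 2
  'e': 1
Scanning left to right for freq == 1:
  Position 0 ('e'): unique! => answer = 0

0


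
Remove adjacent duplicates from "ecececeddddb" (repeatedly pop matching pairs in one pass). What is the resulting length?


Input: ecececeddddb
Stack-based adjacent duplicate removal:
  Read 'e': push. Stack: e
  Read 'c': push. Stack: ec
  Read 'e': push. Stack: ece
  Read 'c': push. Stack: ecec
  Read 'e': push. Stack: ecece
  Read 'c': push. Stack: ececec
  Read 'e': push. Stack: ececece
  Read 'd': push. Stack: ecececed
  Read 'd': matches stack top 'd' => pop. Stack: ececece
  Read 'd': push. Stack: ecececed
  Read 'd': matches stack top 'd' => pop. Stack: ececece
  Read 'b': push. Stack: ecececeb
Final stack: "ecececeb" (length 8)

8


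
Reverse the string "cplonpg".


Input: cplonpg
Reading characters right to left:
  Position 6: 'g'
  Position 5: 'p'
  Position 4: 'n'
  Position 3: 'o'
  Position 2: 'l'
  Position 1: 'p'
  Position 0: 'c'
Reversed: gpnolpc

gpnolpc


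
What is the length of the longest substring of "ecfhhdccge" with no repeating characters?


Input: "ecfhhdccge"
Sliding window (track last position of each char):
  Position 0 ('e'): window [0,0] length 1 -- new best
  Position 1 ('c'): window [0,1] length 2 -- new best
  Position 2 ('f'): window [0,2] length 3 -- new best
  Position 3 ('h'): window [0,3] length 4 -- new best
  Position 4 ('h'): repeat (last at 3), move window start to 4
  Position 4 ('h'): window [4,4] length 1
  Position 5 ('d'): window [4,5] length 2
  Position 6 ('c'): window [4,6] length 3
  Position 7 ('c'): repeat (last at 6), move window start to 7
  Position 7 ('c'): window [7,7] length 1
  Position 8 ('g'): window [7,8] length 2
  Position 9 ('e'): window [7,9] length 3
Longest substring with no repeats: "ecfh" with length 4

4


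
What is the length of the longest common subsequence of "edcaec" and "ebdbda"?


LCS of "edcaec" and "ebdbda"
DP table:
           e    b    d    b    d    a
      0    0    0    0    0    0    0
  e   0    1    1    1    1    1    1
  d   0    1    1    2    2    2    2
  c   0    1    1    2    2    2    2
  a   0    1    1    2    2    2    3
  e   0    1    1    2    2    2    3
  c   0    1    1    2    2    2    3
LCS length = dp[6][6] = 3

3


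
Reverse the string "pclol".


Input: pclol
Reading characters right to left:
  Position 4: 'l'
  Position 3: 'o'
  Position 2: 'l'
  Position 1: 'c'
  Position 0: 'p'
Reversed: lolcp

lolcp


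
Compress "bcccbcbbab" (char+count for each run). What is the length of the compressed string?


Input: bcccbcbbab
Runs:
  'b' x 1 => "b1"
  'c' x 3 => "c3"
  'b' x 1 => "b1"
  'c' x 1 => "c1"
  'b' x 2 => "b2"
  'a' x 1 => "a1"
  'b' x 1 => "b1"
Compressed: "b1c3b1c1b2a1b1"
Compressed length: 14

14


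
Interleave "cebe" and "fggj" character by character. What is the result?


Interleaving "cebe" and "fggj":
  Position 0: 'c' from first, 'f' from second => "cf"
  Position 1: 'e' from first, 'g' from second => "eg"
  Position 2: 'b' from first, 'g' from second => "bg"
  Position 3: 'e' from first, 'j' from second => "ej"
Result: cfegbgej

cfegbgej


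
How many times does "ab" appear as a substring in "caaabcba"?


Searching for "ab" in "caaabcba"
Scanning each position:
  Position 0: "ca" => no
  Position 1: "aa" => no
  Position 2: "aa" => no
  Position 3: "ab" => MATCH
  Position 4: "bc" => no
  Position 5: "cb" => no
  Position 6: "ba" => no
Total occurrences: 1

1


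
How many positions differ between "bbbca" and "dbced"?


Comparing "bbbca" and "dbced" position by position:
  Position 0: 'b' vs 'd' => DIFFER
  Position 1: 'b' vs 'b' => same
  Position 2: 'b' vs 'c' => DIFFER
  Position 3: 'c' vs 'e' => DIFFER
  Position 4: 'a' vs 'd' => DIFFER
Positions that differ: 4

4


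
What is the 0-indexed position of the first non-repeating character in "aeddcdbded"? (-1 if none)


Input: aeddcdbded
Character frequencies:
  'a': 1
  'b': 1
  'c': 1
  'd': 5
  'e': 2
Scanning left to right for freq == 1:
  Position 0 ('a'): unique! => answer = 0

0


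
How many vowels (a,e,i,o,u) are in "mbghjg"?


Input: mbghjg
Checking each character:
  'm' at position 0: consonant
  'b' at position 1: consonant
  'g' at position 2: consonant
  'h' at position 3: consonant
  'j' at position 4: consonant
  'g' at position 5: consonant
Total vowels: 0

0


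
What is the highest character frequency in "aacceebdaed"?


Input: aacceebdaed
Character counts:
  'a': 3
  'b': 1
  'c': 2
  'd': 2
  'e': 3
Maximum frequency: 3

3


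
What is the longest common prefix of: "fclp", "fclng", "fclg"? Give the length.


Words: fclp, fclng, fclg
  Position 0: all 'f' => match
  Position 1: all 'c' => match
  Position 2: all 'l' => match
  Position 3: ('p', 'n', 'g') => mismatch, stop
LCP = "fcl" (length 3)

3


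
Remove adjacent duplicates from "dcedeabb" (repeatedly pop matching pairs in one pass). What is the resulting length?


Input: dcedeabb
Stack-based adjacent duplicate removal:
  Read 'd': push. Stack: d
  Read 'c': push. Stack: dc
  Read 'e': push. Stack: dce
  Read 'd': push. Stack: dced
  Read 'e': push. Stack: dcede
  Read 'a': push. Stack: dcedea
  Read 'b': push. Stack: dcedeab
  Read 'b': matches stack top 'b' => pop. Stack: dcedea
Final stack: "dcedea" (length 6)

6


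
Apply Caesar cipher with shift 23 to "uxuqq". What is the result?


Caesar cipher: shift "uxuqq" by 23
  'u' (pos 20) + 23 = pos 17 = 'r'
  'x' (pos 23) + 23 = pos 20 = 'u'
  'u' (pos 20) + 23 = pos 17 = 'r'
  'q' (pos 16) + 23 = pos 13 = 'n'
  'q' (pos 16) + 23 = pos 13 = 'n'
Result: rurnn

rurnn


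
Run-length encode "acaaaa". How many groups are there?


Input: acaaaa
Scanning for consecutive runs:
  Group 1: 'a' x 1 (positions 0-0)
  Group 2: 'c' x 1 (positions 1-1)
  Group 3: 'a' x 4 (positions 2-5)
Total groups: 3

3


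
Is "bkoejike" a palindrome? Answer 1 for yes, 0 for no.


Input: bkoejike
Reversed: ekijeokb
  Compare pos 0 ('b') with pos 7 ('e'): MISMATCH
  Compare pos 1 ('k') with pos 6 ('k'): match
  Compare pos 2 ('o') with pos 5 ('i'): MISMATCH
  Compare pos 3 ('e') with pos 4 ('j'): MISMATCH
Result: not a palindrome

0


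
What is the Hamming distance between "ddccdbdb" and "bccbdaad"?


Comparing "ddccdbdb" and "bccbdaad" position by position:
  Position 0: 'd' vs 'b' => differ
  Position 1: 'd' vs 'c' => differ
  Position 2: 'c' vs 'c' => same
  Position 3: 'c' vs 'b' => differ
  Position 4: 'd' vs 'd' => same
  Position 5: 'b' vs 'a' => differ
  Position 6: 'd' vs 'a' => differ
  Position 7: 'b' vs 'd' => differ
Total differences (Hamming distance): 6

6


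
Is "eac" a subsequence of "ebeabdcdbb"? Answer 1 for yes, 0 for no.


Check if "eac" is a subsequence of "ebeabdcdbb"
Greedy scan:
  Position 0 ('e'): matches sub[0] = 'e'
  Position 1 ('b'): no match needed
  Position 2 ('e'): no match needed
  Position 3 ('a'): matches sub[1] = 'a'
  Position 4 ('b'): no match needed
  Position 5 ('d'): no match needed
  Position 6 ('c'): matches sub[2] = 'c'
  Position 7 ('d'): no match needed
  Position 8 ('b'): no match needed
  Position 9 ('b'): no match needed
All 3 characters matched => is a subsequence

1


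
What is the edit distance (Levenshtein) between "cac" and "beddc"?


Computing edit distance: "cac" -> "beddc"
DP table:
           b    e    d    d    c
      0    1    2    3    4    5
  c   1    1    2    3    4    4
  a   2    2    2    3    4    5
  c   3    3    3    3    4    4
Edit distance = dp[3][5] = 4

4


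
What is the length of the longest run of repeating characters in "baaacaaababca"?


Input: "baaacaaababca"
Scanning for longest run:
  Position 1 ('a'): new char, reset run to 1
  Position 2 ('a'): continues run of 'a', length=2
  Position 3 ('a'): continues run of 'a', length=3
  Position 4 ('c'): new char, reset run to 1
  Position 5 ('a'): new char, reset run to 1
  Position 6 ('a'): continues run of 'a', length=2
  Position 7 ('a'): continues run of 'a', length=3
  Position 8 ('b'): new char, reset run to 1
  Position 9 ('a'): new char, reset run to 1
  Position 10 ('b'): new char, reset run to 1
  Position 11 ('c'): new char, reset run to 1
  Position 12 ('a'): new char, reset run to 1
Longest run: 'a' with length 3

3


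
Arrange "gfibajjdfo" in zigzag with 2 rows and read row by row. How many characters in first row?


Zigzag "gfibajjdfo" into 2 rows:
Placing characters:
  'g' => row 0
  'f' => row 1
  'i' => row 0
  'b' => row 1
  'a' => row 0
  'j' => row 1
  'j' => row 0
  'd' => row 1
  'f' => row 0
  'o' => row 1
Rows:
  Row 0: "giajf"
  Row 1: "fbjdo"
First row length: 5

5


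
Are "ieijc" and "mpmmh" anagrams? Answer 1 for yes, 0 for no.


Strings: "ieijc", "mpmmh"
Sorted first:  ceiij
Sorted second: hmmmp
Differ at position 0: 'c' vs 'h' => not anagrams

0


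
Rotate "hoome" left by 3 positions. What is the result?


Input: "hoome", rotate left by 3
First 3 characters: "hoo"
Remaining characters: "me"
Concatenate remaining + first: "me" + "hoo" = "mehoo"

mehoo


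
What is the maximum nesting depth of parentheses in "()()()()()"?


Input: "()()()()()"
Tracking depth:
  Position 0 '(': depth becomes 1
  Position 1 ')': depth becomes 0
  Position 2 '(': depth becomes 1
  Position 3 ')': depth becomes 0
  Position 4 '(': depth becomes 1
  Position 5 ')': depth becomes 0
  Position 6 '(': depth becomes 1
  Position 7 ')': depth becomes 0
  Position 8 '(': depth becomes 1
  Position 9 ')': depth becomes 0
Maximum depth reached: 1

1


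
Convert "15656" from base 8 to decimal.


Input: "15656" in base 8
Positional expansion:
  Digit '1' (value 1) x 8^4 = 4096
  Digit '5' (value 5) x 8^3 = 2560
  Digit '6' (value 6) x 8^2 = 384
  Digit '5' (value 5) x 8^1 = 40
  Digit '6' (value 6) x 8^0 = 6
Sum = 7086

7086


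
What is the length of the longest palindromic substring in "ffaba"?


Input: "ffaba"
Checking substrings for palindromes:
  [2:5] "aba" (len 3) => palindrome
  [0:2] "ff" (len 2) => palindrome
Longest palindromic substring: "aba" with length 3

3


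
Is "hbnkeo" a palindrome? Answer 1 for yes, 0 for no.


Input: hbnkeo
Reversed: oeknbh
  Compare pos 0 ('h') with pos 5 ('o'): MISMATCH
  Compare pos 1 ('b') with pos 4 ('e'): MISMATCH
  Compare pos 2 ('n') with pos 3 ('k'): MISMATCH
Result: not a palindrome

0


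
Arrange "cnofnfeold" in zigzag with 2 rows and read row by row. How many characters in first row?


Zigzag "cnofnfeold" into 2 rows:
Placing characters:
  'c' => row 0
  'n' => row 1
  'o' => row 0
  'f' => row 1
  'n' => row 0
  'f' => row 1
  'e' => row 0
  'o' => row 1
  'l' => row 0
  'd' => row 1
Rows:
  Row 0: "conel"
  Row 1: "nffod"
First row length: 5

5


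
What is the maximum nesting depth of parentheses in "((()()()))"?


Input: "((()()()))"
Tracking depth:
  Position 0 '(': depth becomes 1
  Position 1 '(': depth becomes 2
  Position 2 '(': depth becomes 3
  Position 3 ')': depth becomes 2
  Position 4 '(': depth becomes 3
  Position 5 ')': depth becomes 2
  Position 6 '(': depth becomes 3
  Position 7 ')': depth becomes 2
  Position 8 ')': depth becomes 1
  Position 9 ')': depth becomes 0
Maximum depth reached: 3

3


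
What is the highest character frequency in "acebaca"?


Input: acebaca
Character counts:
  'a': 3
  'b': 1
  'c': 2
  'e': 1
Maximum frequency: 3

3


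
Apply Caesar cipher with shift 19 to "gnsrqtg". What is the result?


Caesar cipher: shift "gnsrqtg" by 19
  'g' (pos 6) + 19 = pos 25 = 'z'
  'n' (pos 13) + 19 = pos 6 = 'g'
  's' (pos 18) + 19 = pos 11 = 'l'
  'r' (pos 17) + 19 = pos 10 = 'k'
  'q' (pos 16) + 19 = pos 9 = 'j'
  't' (pos 19) + 19 = pos 12 = 'm'
  'g' (pos 6) + 19 = pos 25 = 'z'
Result: zglkjmz

zglkjmz


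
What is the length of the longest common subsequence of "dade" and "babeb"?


LCS of "dade" and "babeb"
DP table:
           b    a    b    e    b
      0    0    0    0    0    0
  d   0    0    0    0    0    0
  a   0    0    1    1    1    1
  d   0    0    1    1    1    1
  e   0    0    1    1    2    2
LCS length = dp[4][5] = 2

2


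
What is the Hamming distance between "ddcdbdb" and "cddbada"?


Comparing "ddcdbdb" and "cddbada" position by position:
  Position 0: 'd' vs 'c' => differ
  Position 1: 'd' vs 'd' => same
  Position 2: 'c' vs 'd' => differ
  Position 3: 'd' vs 'b' => differ
  Position 4: 'b' vs 'a' => differ
  Position 5: 'd' vs 'd' => same
  Position 6: 'b' vs 'a' => differ
Total differences (Hamming distance): 5

5


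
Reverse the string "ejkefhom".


Input: ejkefhom
Reading characters right to left:
  Position 7: 'm'
  Position 6: 'o'
  Position 5: 'h'
  Position 4: 'f'
  Position 3: 'e'
  Position 2: 'k'
  Position 1: 'j'
  Position 0: 'e'
Reversed: mohfekje

mohfekje


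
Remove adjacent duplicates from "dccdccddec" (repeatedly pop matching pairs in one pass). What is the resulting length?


Input: dccdccddec
Stack-based adjacent duplicate removal:
  Read 'd': push. Stack: d
  Read 'c': push. Stack: dc
  Read 'c': matches stack top 'c' => pop. Stack: d
  Read 'd': matches stack top 'd' => pop. Stack: (empty)
  Read 'c': push. Stack: c
  Read 'c': matches stack top 'c' => pop. Stack: (empty)
  Read 'd': push. Stack: d
  Read 'd': matches stack top 'd' => pop. Stack: (empty)
  Read 'e': push. Stack: e
  Read 'c': push. Stack: ec
Final stack: "ec" (length 2)

2


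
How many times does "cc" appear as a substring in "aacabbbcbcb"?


Searching for "cc" in "aacabbbcbcb"
Scanning each position:
  Position 0: "aa" => no
  Position 1: "ac" => no
  Position 2: "ca" => no
  Position 3: "ab" => no
  Position 4: "bb" => no
  Position 5: "bb" => no
  Position 6: "bc" => no
  Position 7: "cb" => no
  Position 8: "bc" => no
  Position 9: "cb" => no
Total occurrences: 0

0


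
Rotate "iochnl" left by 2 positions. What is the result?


Input: "iochnl", rotate left by 2
First 2 characters: "io"
Remaining characters: "chnl"
Concatenate remaining + first: "chnl" + "io" = "chnlio"

chnlio


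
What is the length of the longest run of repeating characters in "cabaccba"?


Input: "cabaccba"
Scanning for longest run:
  Position 1 ('a'): new char, reset run to 1
  Position 2 ('b'): new char, reset run to 1
  Position 3 ('a'): new char, reset run to 1
  Position 4 ('c'): new char, reset run to 1
  Position 5 ('c'): continues run of 'c', length=2
  Position 6 ('b'): new char, reset run to 1
  Position 7 ('a'): new char, reset run to 1
Longest run: 'c' with length 2

2


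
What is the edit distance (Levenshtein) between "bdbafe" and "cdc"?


Computing edit distance: "bdbafe" -> "cdc"
DP table:
           c    d    c
      0    1    2    3
  b   1    1    2    3
  d   2    2    1    2
  b   3    3    2    2
  a   4    4    3    3
  f   5    5    4    4
  e   6    6    5    5
Edit distance = dp[6][3] = 5

5


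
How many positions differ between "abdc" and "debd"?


Comparing "abdc" and "debd" position by position:
  Position 0: 'a' vs 'd' => DIFFER
  Position 1: 'b' vs 'e' => DIFFER
  Position 2: 'd' vs 'b' => DIFFER
  Position 3: 'c' vs 'd' => DIFFER
Positions that differ: 4

4


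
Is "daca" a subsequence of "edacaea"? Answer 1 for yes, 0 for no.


Check if "daca" is a subsequence of "edacaea"
Greedy scan:
  Position 0 ('e'): no match needed
  Position 1 ('d'): matches sub[0] = 'd'
  Position 2 ('a'): matches sub[1] = 'a'
  Position 3 ('c'): matches sub[2] = 'c'
  Position 4 ('a'): matches sub[3] = 'a'
  Position 5 ('e'): no match needed
  Position 6 ('a'): no match needed
All 4 characters matched => is a subsequence

1


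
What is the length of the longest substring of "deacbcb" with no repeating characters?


Input: "deacbcb"
Sliding window (track last position of each char):
  Position 0 ('d'): window [0,0] length 1 -- new best
  Position 1 ('e'): window [0,1] length 2 -- new best
  Position 2 ('a'): window [0,2] length 3 -- new best
  Position 3 ('c'): window [0,3] length 4 -- new best
  Position 4 ('b'): window [0,4] length 5 -- new best
  Position 5 ('c'): repeat (last at 3), move window start to 4
  Position 5 ('c'): window [4,5] length 2
  Position 6 ('b'): repeat (last at 4), move window start to 5
  Position 6 ('b'): window [5,6] length 2
Longest substring with no repeats: "deacb" with length 5

5


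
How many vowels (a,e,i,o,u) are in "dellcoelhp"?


Input: dellcoelhp
Checking each character:
  'd' at position 0: consonant
  'e' at position 1: vowel (running total: 1)
  'l' at position 2: consonant
  'l' at position 3: consonant
  'c' at position 4: consonant
  'o' at position 5: vowel (running total: 2)
  'e' at position 6: vowel (running total: 3)
  'l' at position 7: consonant
  'h' at position 8: consonant
  'p' at position 9: consonant
Total vowels: 3

3


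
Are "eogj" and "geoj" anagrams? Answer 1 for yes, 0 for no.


Strings: "eogj", "geoj"
Sorted first:  egjo
Sorted second: egjo
Sorted forms match => anagrams

1


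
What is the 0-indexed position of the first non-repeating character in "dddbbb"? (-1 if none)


Input: dddbbb
Character frequencies:
  'b': 3
  'd': 3
Scanning left to right for freq == 1:
  Position 0 ('d'): freq=3, skip
  Position 1 ('d'): freq=3, skip
  Position 2 ('d'): freq=3, skip
  Position 3 ('b'): freq=3, skip
  Position 4 ('b'): freq=3, skip
  Position 5 ('b'): freq=3, skip
  No unique character found => answer = -1

-1


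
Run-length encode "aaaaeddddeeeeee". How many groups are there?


Input: aaaaeddddeeeeee
Scanning for consecutive runs:
  Group 1: 'a' x 4 (positions 0-3)
  Group 2: 'e' x 1 (positions 4-4)
  Group 3: 'd' x 4 (positions 5-8)
  Group 4: 'e' x 6 (positions 9-14)
Total groups: 4

4


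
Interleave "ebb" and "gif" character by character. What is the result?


Interleaving "ebb" and "gif":
  Position 0: 'e' from first, 'g' from second => "eg"
  Position 1: 'b' from first, 'i' from second => "bi"
  Position 2: 'b' from first, 'f' from second => "bf"
Result: egbibf

egbibf


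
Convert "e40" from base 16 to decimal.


Input: "e40" in base 16
Positional expansion:
  Digit 'e' (value 14) x 16^2 = 3584
  Digit '4' (value 4) x 16^1 = 64
  Digit '0' (value 0) x 16^0 = 0
Sum = 3648

3648


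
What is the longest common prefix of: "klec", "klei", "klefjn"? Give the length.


Words: klec, klei, klefjn
  Position 0: all 'k' => match
  Position 1: all 'l' => match
  Position 2: all 'e' => match
  Position 3: ('c', 'i', 'f') => mismatch, stop
LCP = "kle" (length 3)

3


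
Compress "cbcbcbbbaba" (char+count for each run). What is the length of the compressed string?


Input: cbcbcbbbaba
Runs:
  'c' x 1 => "c1"
  'b' x 1 => "b1"
  'c' x 1 => "c1"
  'b' x 1 => "b1"
  'c' x 1 => "c1"
  'b' x 3 => "b3"
  'a' x 1 => "a1"
  'b' x 1 => "b1"
  'a' x 1 => "a1"
Compressed: "c1b1c1b1c1b3a1b1a1"
Compressed length: 18

18


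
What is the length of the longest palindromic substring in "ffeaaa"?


Input: "ffeaaa"
Checking substrings for palindromes:
  [3:6] "aaa" (len 3) => palindrome
  [0:2] "ff" (len 2) => palindrome
  [3:5] "aa" (len 2) => palindrome
  [4:6] "aa" (len 2) => palindrome
Longest palindromic substring: "aaa" with length 3

3


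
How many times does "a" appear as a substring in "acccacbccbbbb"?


Searching for "a" in "acccacbccbbbb"
Scanning each position:
  Position 0: "a" => MATCH
  Position 1: "c" => no
  Position 2: "c" => no
  Position 3: "c" => no
  Position 4: "a" => MATCH
  Position 5: "c" => no
  Position 6: "b" => no
  Position 7: "c" => no
  Position 8: "c" => no
  Position 9: "b" => no
  Position 10: "b" => no
  Position 11: "b" => no
  Position 12: "b" => no
Total occurrences: 2

2


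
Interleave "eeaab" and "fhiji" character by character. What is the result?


Interleaving "eeaab" and "fhiji":
  Position 0: 'e' from first, 'f' from second => "ef"
  Position 1: 'e' from first, 'h' from second => "eh"
  Position 2: 'a' from first, 'i' from second => "ai"
  Position 3: 'a' from first, 'j' from second => "aj"
  Position 4: 'b' from first, 'i' from second => "bi"
Result: efehaiajbi

efehaiajbi


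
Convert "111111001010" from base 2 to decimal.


Input: "111111001010" in base 2
Positional expansion:
  Digit '1' (value 1) x 2^11 = 2048
  Digit '1' (value 1) x 2^10 = 1024
  Digit '1' (value 1) x 2^9 = 512
  Digit '1' (value 1) x 2^8 = 256
  Digit '1' (value 1) x 2^7 = 128
  Digit '1' (value 1) x 2^6 = 64
  Digit '0' (value 0) x 2^5 = 0
  Digit '0' (value 0) x 2^4 = 0
  Digit '1' (value 1) x 2^3 = 8
  Digit '0' (value 0) x 2^2 = 0
  Digit '1' (value 1) x 2^1 = 2
  Digit '0' (value 0) x 2^0 = 0
Sum = 4042

4042


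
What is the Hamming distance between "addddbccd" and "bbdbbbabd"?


Comparing "addddbccd" and "bbdbbbabd" position by position:
  Position 0: 'a' vs 'b' => differ
  Position 1: 'd' vs 'b' => differ
  Position 2: 'd' vs 'd' => same
  Position 3: 'd' vs 'b' => differ
  Position 4: 'd' vs 'b' => differ
  Position 5: 'b' vs 'b' => same
  Position 6: 'c' vs 'a' => differ
  Position 7: 'c' vs 'b' => differ
  Position 8: 'd' vs 'd' => same
Total differences (Hamming distance): 6

6


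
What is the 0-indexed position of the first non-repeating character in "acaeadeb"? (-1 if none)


Input: acaeadeb
Character frequencies:
  'a': 3
  'b': 1
  'c': 1
  'd': 1
  'e': 2
Scanning left to right for freq == 1:
  Position 0 ('a'): freq=3, skip
  Position 1 ('c'): unique! => answer = 1

1


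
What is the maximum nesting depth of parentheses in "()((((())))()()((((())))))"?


Input: "()((((())))()()((((())))))"
Tracking depth:
  Position 0 '(': depth becomes 1
  Position 1 ')': depth becomes 0
  Position 2 '(': depth becomes 1
  Position 3 '(': depth becomes 2
  Position 4 '(': depth becomes 3
  Position 5 '(': depth becomes 4
  Position 6 '(': depth becomes 5
  Position 7 ')': depth becomes 4
  Position 8 ')': depth becomes 3
  Position 9 ')': depth becomes 2
  Position 10 ')': depth becomes 1
  Position 11 '(': depth becomes 2
  Position 12 ')': depth becomes 1
  Position 13 '(': depth becomes 2
  Position 14 ')': depth becomes 1
  Position 15 '(': depth becomes 2
  Position 16 '(': depth becomes 3
  Position 17 '(': depth becomes 4
  Position 18 '(': depth becomes 5
  Position 19 '(': depth becomes 6
  Position 20 ')': depth becomes 5
  Position 21 ')': depth becomes 4
  Position 22 ')': depth becomes 3
  Position 23 ')': depth becomes 2
  Position 24 ')': depth becomes 1
  Position 25 ')': depth becomes 0
Maximum depth reached: 6

6


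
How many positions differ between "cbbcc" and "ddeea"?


Comparing "cbbcc" and "ddeea" position by position:
  Position 0: 'c' vs 'd' => DIFFER
  Position 1: 'b' vs 'd' => DIFFER
  Position 2: 'b' vs 'e' => DIFFER
  Position 3: 'c' vs 'e' => DIFFER
  Position 4: 'c' vs 'a' => DIFFER
Positions that differ: 5

5


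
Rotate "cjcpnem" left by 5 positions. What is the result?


Input: "cjcpnem", rotate left by 5
First 5 characters: "cjcpn"
Remaining characters: "em"
Concatenate remaining + first: "em" + "cjcpn" = "emcjcpn"

emcjcpn


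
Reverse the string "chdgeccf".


Input: chdgeccf
Reading characters right to left:
  Position 7: 'f'
  Position 6: 'c'
  Position 5: 'c'
  Position 4: 'e'
  Position 3: 'g'
  Position 2: 'd'
  Position 1: 'h'
  Position 0: 'c'
Reversed: fccegdhc

fccegdhc


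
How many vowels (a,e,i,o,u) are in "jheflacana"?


Input: jheflacana
Checking each character:
  'j' at position 0: consonant
  'h' at position 1: consonant
  'e' at position 2: vowel (running total: 1)
  'f' at position 3: consonant
  'l' at position 4: consonant
  'a' at position 5: vowel (running total: 2)
  'c' at position 6: consonant
  'a' at position 7: vowel (running total: 3)
  'n' at position 8: consonant
  'a' at position 9: vowel (running total: 4)
Total vowels: 4

4


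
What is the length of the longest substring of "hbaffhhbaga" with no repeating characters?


Input: "hbaffhhbaga"
Sliding window (track last position of each char):
  Position 0 ('h'): window [0,0] length 1 -- new best
  Position 1 ('b'): window [0,1] length 2 -- new best
  Position 2 ('a'): window [0,2] length 3 -- new best
  Position 3 ('f'): window [0,3] length 4 -- new best
  Position 4 ('f'): repeat (last at 3), move window start to 4
  Position 4 ('f'): window [4,4] length 1
  Position 5 ('h'): window [4,5] length 2
  Position 6 ('h'): repeat (last at 5), move window start to 6
  Position 6 ('h'): window [6,6] length 1
  Position 7 ('b'): window [6,7] length 2
  Position 8 ('a'): window [6,8] length 3
  Position 9 ('g'): window [6,9] length 4
  Position 10 ('a'): repeat (last at 8), move window start to 9
  Position 10 ('a'): window [9,10] length 2
Longest substring with no repeats: "hbaf" with length 4

4
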